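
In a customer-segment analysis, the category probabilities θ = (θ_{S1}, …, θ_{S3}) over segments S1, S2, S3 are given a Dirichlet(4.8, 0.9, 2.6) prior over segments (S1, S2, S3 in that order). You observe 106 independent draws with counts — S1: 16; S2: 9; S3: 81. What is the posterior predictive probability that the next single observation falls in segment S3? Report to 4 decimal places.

The Dirichlet prior is conjugate to the Multinomial likelihood: each posterior αⱼ = prior αⱼ + observed count nⱼ.
Posterior concentration: (20.8, 9.9, 83.6), total = 114.3.
P(next = S3 | data) = α_{S3}/Σα = 0.7314.

0.7314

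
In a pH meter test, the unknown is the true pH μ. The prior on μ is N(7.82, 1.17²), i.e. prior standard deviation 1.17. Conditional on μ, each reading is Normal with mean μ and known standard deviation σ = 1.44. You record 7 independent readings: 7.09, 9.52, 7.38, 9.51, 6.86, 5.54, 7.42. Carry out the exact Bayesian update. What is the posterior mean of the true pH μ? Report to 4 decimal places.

7.6532

For Normal data with known variance σ², a Normal(μ₀, σ₀²) prior on μ is conjugate. Posterior precision = 1/σ₀² + n/σ²; posterior mean is the precision-weighted average of μ₀ and x̄.
Σxᵢ = 7.09 + 9.52 + 7.38 + 9.51 + 6.86 + 5.54 + 7.42 = 53.32, so n·x̄ = 53.32.
σ₀² = 1.17² = 1.3689, σ² = 1.44² = 2.0736; σ² + n·σ₀² = 2.0736 + 7·1.3689 = 11.6559.
Posterior mean = (μ₀/σ₀² + n·x̄/σ²)/(1/σ₀² + n/σ²) = (σ²·μ₀ + σ₀²·n·x̄)/(σ² + n·σ₀²) = (2.0736·7.82 + 1.3689·53.32)/11.6559 = 89.2053/11.6559 = 7.6532.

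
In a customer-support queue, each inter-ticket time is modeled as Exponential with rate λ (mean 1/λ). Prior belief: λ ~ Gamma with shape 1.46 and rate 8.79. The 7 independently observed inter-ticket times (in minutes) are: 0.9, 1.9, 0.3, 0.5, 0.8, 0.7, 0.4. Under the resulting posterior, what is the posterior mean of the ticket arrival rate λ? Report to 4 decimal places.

With a Gamma(shape α, rate β) prior on the exponential rate λ, the posterior after n observations with total T = Σxᵢ is Gamma(α+n, β+T).
Sum of observations T = 5.5 minutes; n = 7.
Posterior: Gamma(1.46+7, 8.79+5.5) = Gamma(8.46, 14.29).
Posterior mean of λ = α/β = 8.46/14.29 = 0.5920.

0.5920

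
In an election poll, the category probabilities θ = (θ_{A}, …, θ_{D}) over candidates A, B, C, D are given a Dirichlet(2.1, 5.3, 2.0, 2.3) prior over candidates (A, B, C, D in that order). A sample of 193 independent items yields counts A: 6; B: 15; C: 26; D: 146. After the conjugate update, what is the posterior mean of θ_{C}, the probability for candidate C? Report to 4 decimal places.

The Dirichlet prior is conjugate to the Multinomial likelihood: each posterior αⱼ = prior αⱼ + observed count nⱼ.
Posterior concentration: (8.1, 20.3, 28.0, 148.3), total = 204.7.
E[θ_{C}|data] = α_{C}/Σα = 28.0/204.7 = 0.1368.

0.1368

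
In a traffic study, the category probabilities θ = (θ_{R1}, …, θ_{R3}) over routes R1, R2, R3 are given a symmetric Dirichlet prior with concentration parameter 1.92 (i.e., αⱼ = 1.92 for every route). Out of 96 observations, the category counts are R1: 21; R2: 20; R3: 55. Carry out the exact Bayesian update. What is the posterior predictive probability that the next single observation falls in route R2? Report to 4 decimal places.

0.2154

The Dirichlet prior is conjugate to the Multinomial likelihood: each posterior αⱼ = prior αⱼ + observed count nⱼ.
Posterior concentration: (22.92, 21.92, 56.92), total = 101.76.
P(next = R2 | data) = α_{R2}/Σα = 0.2154.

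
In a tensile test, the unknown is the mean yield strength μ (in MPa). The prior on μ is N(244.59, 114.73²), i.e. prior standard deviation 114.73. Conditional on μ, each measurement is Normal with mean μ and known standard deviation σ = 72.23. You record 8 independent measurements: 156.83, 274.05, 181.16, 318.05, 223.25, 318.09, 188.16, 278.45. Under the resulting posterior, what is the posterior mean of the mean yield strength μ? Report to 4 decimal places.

242.3652

For Normal data with known variance σ², a Normal(μ₀, σ₀²) prior on μ is conjugate. Posterior precision = 1/σ₀² + n/σ²; posterior mean is the precision-weighted average of μ₀ and x̄.
Σxᵢ = 156.83 + 274.05 + 181.16 + 318.05 + 223.25 + 318.09 + 188.16 + 278.45 = 1938.04, so n·x̄ = 1938.04.
σ₀² = 114.73² = 13162.9729, σ² = 72.23² = 5217.1729; σ² + n·σ₀² = 5217.1729 + 8·13162.9729 = 110520.9561.
Posterior mean = (μ₀/σ₀² + n·x̄/σ²)/(1/σ₀² + n/σ²) = (σ²·μ₀ + σ₀²·n·x̄)/(σ² + n·σ₀²) = (5217.1729·244.59 + 13162.9729·1938.04)/110520.9561 = 26786436.318727/110520.9561 = 242.3652.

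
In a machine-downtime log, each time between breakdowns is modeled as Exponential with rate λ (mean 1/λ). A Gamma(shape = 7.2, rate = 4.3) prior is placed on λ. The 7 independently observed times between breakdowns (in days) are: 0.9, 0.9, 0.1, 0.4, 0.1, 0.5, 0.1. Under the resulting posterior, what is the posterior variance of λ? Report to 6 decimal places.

0.266467

With a Gamma(shape α, rate β) prior on the exponential rate λ, the posterior after n observations with total T = Σxᵢ is Gamma(α+n, β+T).
Sum of observations T = 3.0 days; n = 7.
Posterior: Gamma(7.2+7, 4.3+3.0) = Gamma(14.2, 7.3).
Var = α/β² = 0.266467.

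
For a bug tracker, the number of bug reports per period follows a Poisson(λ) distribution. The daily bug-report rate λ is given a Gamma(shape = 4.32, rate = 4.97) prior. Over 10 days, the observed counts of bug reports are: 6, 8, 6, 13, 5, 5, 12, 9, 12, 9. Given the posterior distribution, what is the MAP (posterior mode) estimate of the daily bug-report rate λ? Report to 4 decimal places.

With a Gamma(shape α, rate β) prior, the Poisson likelihood is conjugate: the posterior is Gamma(α + ΣXᵢ, β + n).
Sum of counts S = 85 over n = 10 days.
Posterior: Gamma(α+S, β+n) = Gamma(4.32+85, 4.97+10) = Gamma(89.32, 14.97).
Mode of Gamma(α,β) for α≥1 is (α−1)/β = 88.32/14.97 = 5.8998.

5.8998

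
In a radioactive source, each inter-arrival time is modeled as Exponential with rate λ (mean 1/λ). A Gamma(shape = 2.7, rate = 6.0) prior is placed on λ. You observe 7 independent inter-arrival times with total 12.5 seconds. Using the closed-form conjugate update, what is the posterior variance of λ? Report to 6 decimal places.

0.028342

With a Gamma(shape α, rate β) prior on the exponential rate λ, the posterior after n observations with total T = Σxᵢ is Gamma(α+n, β+T).
Posterior: Gamma(2.7+7, 6.0+12.5) = Gamma(9.7, 18.5).
Var = α/β² = 0.028342.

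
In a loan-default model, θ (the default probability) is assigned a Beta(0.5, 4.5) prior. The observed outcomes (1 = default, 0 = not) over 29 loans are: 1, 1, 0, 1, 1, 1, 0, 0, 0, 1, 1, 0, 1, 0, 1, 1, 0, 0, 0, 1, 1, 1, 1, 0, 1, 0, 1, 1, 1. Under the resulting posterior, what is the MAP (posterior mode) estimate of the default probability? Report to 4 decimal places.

0.5469

The Beta prior is conjugate to a Binomial/Bernoulli likelihood; the update adds successes to α and failures to β.
Posterior: Beta(α+k, β+n−k) = Beta(0.5+18, 4.5+11) = Beta(18.5, 15.5).
Mode of Beta(a,b) for a,b>1 is (a−1)/(a+b−2) = 17.5/32.0 = 0.5469.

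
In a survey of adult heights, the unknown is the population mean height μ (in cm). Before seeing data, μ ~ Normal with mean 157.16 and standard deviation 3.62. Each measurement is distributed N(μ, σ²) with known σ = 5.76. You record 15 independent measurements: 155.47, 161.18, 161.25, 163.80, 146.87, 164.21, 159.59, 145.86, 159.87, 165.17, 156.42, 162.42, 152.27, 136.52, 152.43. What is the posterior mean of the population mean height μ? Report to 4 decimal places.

For Normal data with known variance σ², a Normal(μ₀, σ₀²) prior on μ is conjugate. Posterior precision = 1/σ₀² + n/σ²; posterior mean is the precision-weighted average of μ₀ and x̄.
Σxᵢ = 155.47 + 161.18 + 161.25 + 163.80 + 146.87 + 164.21 + 159.59 + 145.86 + 159.87 + 165.17 + 156.42 + 162.42 + 152.27 + 136.52 + 152.43 = 2343.33, so n·x̄ = 2343.33.
σ₀² = 3.62² = 13.1044, σ² = 5.76² = 33.1776; σ² + n·σ₀² = 33.1776 + 15·13.1044 = 229.7436.
Posterior mean = (μ₀/σ₀² + n·x̄/σ²)/(1/σ₀² + n/σ²) = (σ²·μ₀ + σ₀²·n·x̄)/(σ² + n·σ₀²) = (33.1776·157.16 + 13.1044·2343.33)/229.7436 = 35922.125268/229.7436 = 156.3575.

156.3575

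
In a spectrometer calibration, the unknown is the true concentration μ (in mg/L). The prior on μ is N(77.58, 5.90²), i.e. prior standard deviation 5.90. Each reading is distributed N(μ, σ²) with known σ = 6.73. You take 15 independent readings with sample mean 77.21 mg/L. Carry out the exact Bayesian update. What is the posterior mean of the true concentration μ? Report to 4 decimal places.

77.2395

For Normal data with known variance σ², a Normal(μ₀, σ₀²) prior on μ is conjugate. Posterior precision = 1/σ₀² + n/σ²; posterior mean is the precision-weighted average of μ₀ and x̄.
n·x̄ = 15·77.21 = 1158.15.
σ₀² = 5.90² = 34.81, σ² = 6.73² = 45.2929; σ² + n·σ₀² = 45.2929 + 15·34.81 = 567.4429.
Posterior mean = (μ₀/σ₀² + n·x̄/σ²)/(1/σ₀² + n/σ²) = (σ²·μ₀ + σ₀²·n·x̄)/(σ² + n·σ₀²) = (45.2929·77.58 + 34.81·1158.15)/567.4429 = 43829.024682/567.4429 = 77.2395.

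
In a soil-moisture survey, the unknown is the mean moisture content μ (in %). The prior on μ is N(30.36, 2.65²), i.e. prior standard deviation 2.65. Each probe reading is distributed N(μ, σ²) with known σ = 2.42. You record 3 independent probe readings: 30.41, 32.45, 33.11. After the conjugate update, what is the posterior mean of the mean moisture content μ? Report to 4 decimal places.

31.6354

For Normal data with known variance σ², a Normal(μ₀, σ₀²) prior on μ is conjugate. Posterior precision = 1/σ₀² + n/σ²; posterior mean is the precision-weighted average of μ₀ and x̄.
Σxᵢ = 30.41 + 32.45 + 33.11 = 95.97, so n·x̄ = 95.97.
σ₀² = 2.65² = 7.0225, σ² = 2.42² = 5.8564; σ² + n·σ₀² = 5.8564 + 3·7.0225 = 26.9239.
Posterior mean = (μ₀/σ₀² + n·x̄/σ²)/(1/σ₀² + n/σ²) = (σ²·μ₀ + σ₀²·n·x̄)/(σ² + n·σ₀²) = (5.8564·30.36 + 7.0225·95.97)/26.9239 = 851.749629/26.9239 = 31.6354.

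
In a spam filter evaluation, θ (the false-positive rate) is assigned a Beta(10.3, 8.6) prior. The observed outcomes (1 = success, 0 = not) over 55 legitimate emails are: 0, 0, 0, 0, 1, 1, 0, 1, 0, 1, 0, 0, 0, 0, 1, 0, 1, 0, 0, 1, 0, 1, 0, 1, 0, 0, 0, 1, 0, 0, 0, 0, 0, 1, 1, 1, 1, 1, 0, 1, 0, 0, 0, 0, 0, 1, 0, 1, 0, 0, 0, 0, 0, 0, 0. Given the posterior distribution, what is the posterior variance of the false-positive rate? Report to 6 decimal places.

0.003155

The Beta prior is conjugate to a Binomial/Bernoulli likelihood; the update adds successes to α and failures to β.
Posterior: Beta(α+k, β+n−k) = Beta(10.3+18, 8.6+37) = Beta(28.3, 45.6).
Var = αβ/((α+β)²(α+β+1)) = 28.3·45.6/(73.9²·74.9) = 0.003155.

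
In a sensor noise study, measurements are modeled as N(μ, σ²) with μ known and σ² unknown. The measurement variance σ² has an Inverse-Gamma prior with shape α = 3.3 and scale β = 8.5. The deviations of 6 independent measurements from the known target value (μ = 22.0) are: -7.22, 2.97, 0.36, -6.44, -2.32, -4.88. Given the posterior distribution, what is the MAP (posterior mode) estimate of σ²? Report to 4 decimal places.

With known mean μ and an Inverse-Gamma(α, β) prior on σ², the Normal likelihood is conjugate: posterior is Inv-Gamma(α + n/2, β + Σ(xᵢ−μ)²/2).
Σ(xᵢ−μ)² = (-7.22)² + (2.97)² + (0.36)² + (-6.44)² + (-2.32)² + (-4.88)² = 131.7493.
Posterior: Inv-Gamma(3.3 + 6/2, 8.5 + 131.7493/2) = Inv-Gamma(6.30, 74.37465).
Mode = β/(α+1) = 74.37465/7.30 = 10.1883.

10.1883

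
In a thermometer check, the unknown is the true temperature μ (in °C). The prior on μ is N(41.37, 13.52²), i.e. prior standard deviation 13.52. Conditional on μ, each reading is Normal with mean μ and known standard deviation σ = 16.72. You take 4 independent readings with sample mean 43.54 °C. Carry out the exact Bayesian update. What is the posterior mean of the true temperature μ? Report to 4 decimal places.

42.9398

For Normal data with known variance σ², a Normal(μ₀, σ₀²) prior on μ is conjugate. Posterior precision = 1/σ₀² + n/σ²; posterior mean is the precision-weighted average of μ₀ and x̄.
n·x̄ = 4·43.54 = 174.16.
σ₀² = 13.52² = 182.7904, σ² = 16.72² = 279.5584; σ² + n·σ₀² = 279.5584 + 4·182.7904 = 1010.72.
Posterior mean = (μ₀/σ₀² + n·x̄/σ²)/(1/σ₀² + n/σ²) = (σ²·μ₀ + σ₀²·n·x̄)/(σ² + n·σ₀²) = (279.5584·41.37 + 182.7904·174.16)/1010.72 = 43400.107072/1010.72 = 42.9398.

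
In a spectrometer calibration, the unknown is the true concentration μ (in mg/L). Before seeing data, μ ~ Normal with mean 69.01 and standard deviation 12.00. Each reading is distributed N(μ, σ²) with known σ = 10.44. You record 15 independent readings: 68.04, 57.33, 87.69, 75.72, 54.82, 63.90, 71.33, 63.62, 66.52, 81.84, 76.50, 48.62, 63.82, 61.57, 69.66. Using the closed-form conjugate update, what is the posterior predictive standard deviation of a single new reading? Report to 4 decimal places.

10.7662

For Normal data with known variance σ², a Normal(μ₀, σ₀²) prior on μ is conjugate. Posterior precision = 1/σ₀² + n/σ²; posterior mean is the precision-weighted average of μ₀ and x̄.
σ₀² = 12.00² = 144, σ² = 10.44² = 108.9936; σ² + n·σ₀² = 108.9936 + 15·144 = 2268.9936.
Posterior precision = 1/σ₀² + n/σ² = 1/144 + 15/108.9936 = (σ² + n·σ₀²)/(σ₀²σ²) = 2268.9936/(144·108.9936); posterior variance σₙ² = σ₀²σ²/(σ² + n·σ₀²) = 144·108.9936/2268.9936 = 6.917198.
Predictive variance for one new observation = σₙ² + σ² = 144·108.9936/2268.9936 + 108.9936 = σ²·(σ₀² + 2268.9936)/2268.9936 = 108.9936·2412.9936/2268.9936 = 115.910798; SD = √(108.9936·2412.9936/2268.9936) = 10.7662.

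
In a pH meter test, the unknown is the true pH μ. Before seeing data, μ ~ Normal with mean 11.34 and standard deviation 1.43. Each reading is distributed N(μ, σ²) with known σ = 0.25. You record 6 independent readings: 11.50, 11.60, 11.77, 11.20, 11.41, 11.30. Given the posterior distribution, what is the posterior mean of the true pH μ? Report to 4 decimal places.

11.4627

For Normal data with known variance σ², a Normal(μ₀, σ₀²) prior on μ is conjugate. Posterior precision = 1/σ₀² + n/σ²; posterior mean is the precision-weighted average of μ₀ and x̄.
Σxᵢ = 11.50 + 11.60 + 11.77 + 11.20 + 11.41 + 11.30 = 68.78, so n·x̄ = 68.78.
σ₀² = 1.43² = 2.0449, σ² = 0.25² = 0.0625; σ² + n·σ₀² = 0.0625 + 6·2.0449 = 12.3319.
Posterior mean = (μ₀/σ₀² + n·x̄/σ²)/(1/σ₀² + n/σ²) = (σ²·μ₀ + σ₀²·n·x̄)/(σ² + n·σ₀²) = (0.0625·11.34 + 2.0449·68.78)/12.3319 = 141.356972/12.3319 = 11.4627.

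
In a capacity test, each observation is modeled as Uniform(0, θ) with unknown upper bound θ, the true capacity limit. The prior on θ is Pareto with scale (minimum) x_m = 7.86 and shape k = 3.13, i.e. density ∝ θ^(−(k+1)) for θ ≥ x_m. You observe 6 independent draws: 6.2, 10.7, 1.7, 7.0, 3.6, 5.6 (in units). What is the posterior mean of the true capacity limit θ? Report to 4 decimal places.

A Pareto(scale x_m, shape k) prior on the upper bound θ of Uniform(0, θ) is conjugate: posterior is Pareto(max(x_m, max xᵢ), k + n).
Sample maximum = 10.7; prior scale x_m = 7.86 → posterior scale = max = 10.70.
Posterior shape = 3.13 + 6 = 9.13.
E[θ|data] = k·x_m/(k−1) = 9.13·10.70/8.13 = 12.0161.

12.0161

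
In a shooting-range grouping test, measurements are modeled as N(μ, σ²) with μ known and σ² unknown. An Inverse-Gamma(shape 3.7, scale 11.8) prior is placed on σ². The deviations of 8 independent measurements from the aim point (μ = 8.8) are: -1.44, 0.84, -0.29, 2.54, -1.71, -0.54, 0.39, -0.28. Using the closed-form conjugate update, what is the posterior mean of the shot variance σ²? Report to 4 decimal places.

With known mean μ and an Inverse-Gamma(α, β) prior on σ², the Normal likelihood is conjugate: posterior is Inv-Gamma(α + n/2, β + Σ(xᵢ−μ)²/2).
Σ(xᵢ−μ)² = (-1.44)² + (0.84)² + (-0.29)² + (2.54)² + (-1.71)² + (-0.54)² + (0.39)² + (-0.28)² = 12.7611.
Posterior: Inv-Gamma(3.7 + 8/2, 11.8 + 12.7611/2) = Inv-Gamma(7.70, 18.18055).
E[σ²|data] = β/(α−1) = 18.18055/6.70 = 2.7135.

2.7135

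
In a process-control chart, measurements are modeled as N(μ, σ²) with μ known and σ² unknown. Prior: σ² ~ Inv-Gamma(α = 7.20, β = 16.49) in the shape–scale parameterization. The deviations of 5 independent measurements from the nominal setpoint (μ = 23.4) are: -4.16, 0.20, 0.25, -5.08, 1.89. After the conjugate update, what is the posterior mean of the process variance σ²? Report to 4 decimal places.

4.5843

With known mean μ and an Inverse-Gamma(α, β) prior on σ², the Normal likelihood is conjugate: posterior is Inv-Gamma(α + n/2, β + Σ(xᵢ−μ)²/2).
Σ(xᵢ−μ)² = (-4.16)² + (0.20)² + (0.25)² + (-5.08)² + (1.89)² = 46.7866.
Posterior: Inv-Gamma(7.20 + 5/2, 16.49 + 46.7866/2) = Inv-Gamma(9.70, 39.88330).
E[σ²|data] = β/(α−1) = 39.88330/8.70 = 4.5843.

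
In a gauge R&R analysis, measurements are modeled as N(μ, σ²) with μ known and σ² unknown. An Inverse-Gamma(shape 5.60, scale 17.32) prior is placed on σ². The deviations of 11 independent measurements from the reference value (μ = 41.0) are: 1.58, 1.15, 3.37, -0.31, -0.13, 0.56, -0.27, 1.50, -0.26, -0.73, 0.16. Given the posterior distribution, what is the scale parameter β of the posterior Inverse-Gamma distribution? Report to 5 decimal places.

26.59570

With known mean μ and an Inverse-Gamma(α, β) prior on σ², the Normal likelihood is conjugate: posterior is Inv-Gamma(α + n/2, β + Σ(xᵢ−μ)²/2).
Σ(xᵢ−μ)² = (1.58)² + (1.15)² + (3.37)² + (-0.31)² + (-0.13)² + (0.56)² + (-0.27)² + (1.50)² + (-0.26)² + (-0.73)² + (0.16)² = 18.5514.
Posterior: Inv-Gamma(5.60 + 11/2, 17.32 + 18.5514/2) = Inv-Gamma(11.10, 26.59570).
Posterior β = 26.59570.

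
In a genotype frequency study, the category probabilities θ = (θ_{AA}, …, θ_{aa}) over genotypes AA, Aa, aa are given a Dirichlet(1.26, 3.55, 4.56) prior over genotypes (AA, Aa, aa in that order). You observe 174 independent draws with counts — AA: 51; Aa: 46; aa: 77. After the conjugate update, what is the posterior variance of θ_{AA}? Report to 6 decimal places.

The Dirichlet prior is conjugate to the Multinomial likelihood: each posterior αⱼ = prior αⱼ + observed count nⱼ.
Posterior concentration: (52.26, 49.55, 81.56), total = 183.37.
Var[θ_j] = α_j(Σα−α_j)/((Σα)²(Σα+1)) = 52.26·131.11/(183.37²·184.37) = 0.001105.

0.001105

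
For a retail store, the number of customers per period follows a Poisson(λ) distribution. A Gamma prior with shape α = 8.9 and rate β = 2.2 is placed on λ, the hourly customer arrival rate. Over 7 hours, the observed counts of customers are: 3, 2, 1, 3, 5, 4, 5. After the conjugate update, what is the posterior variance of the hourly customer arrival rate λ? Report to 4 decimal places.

With a Gamma(shape α, rate β) prior, the Poisson likelihood is conjugate: the posterior is Gamma(α + ΣXᵢ, β + n).
Sum of counts S = 23 over n = 7 hours.
Posterior: Gamma(α+S, β+n) = Gamma(8.9+23, 2.2+7) = Gamma(31.9, 9.2).
Var = α/β² = 31.9/9.2² = 0.3769.

0.3769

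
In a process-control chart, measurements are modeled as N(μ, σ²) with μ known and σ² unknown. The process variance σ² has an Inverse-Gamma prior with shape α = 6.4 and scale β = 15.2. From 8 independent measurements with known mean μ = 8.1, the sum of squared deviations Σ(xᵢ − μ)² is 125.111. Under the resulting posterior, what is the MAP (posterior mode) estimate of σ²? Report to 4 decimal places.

With known mean μ and an Inverse-Gamma(α, β) prior on σ², the Normal likelihood is conjugate: posterior is Inv-Gamma(α + n/2, β + Σ(xᵢ−μ)²/2).
Posterior: Inv-Gamma(6.4 + 8/2, 15.2 + 125.111/2) = Inv-Gamma(10.40, 77.7555).
Mode = β/(α+1) = 77.7555/11.40 = 6.8207.

6.8207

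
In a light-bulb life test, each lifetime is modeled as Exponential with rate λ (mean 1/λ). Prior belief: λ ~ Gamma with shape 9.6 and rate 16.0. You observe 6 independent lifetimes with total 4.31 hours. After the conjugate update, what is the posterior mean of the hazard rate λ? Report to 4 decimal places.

With a Gamma(shape α, rate β) prior on the exponential rate λ, the posterior after n observations with total T = Σxᵢ is Gamma(α+n, β+T).
Posterior: Gamma(9.6+6, 16.0+4.31) = Gamma(15.6, 20.31).
Posterior mean of λ = α/β = 15.6/20.31 = 0.7681.

0.7681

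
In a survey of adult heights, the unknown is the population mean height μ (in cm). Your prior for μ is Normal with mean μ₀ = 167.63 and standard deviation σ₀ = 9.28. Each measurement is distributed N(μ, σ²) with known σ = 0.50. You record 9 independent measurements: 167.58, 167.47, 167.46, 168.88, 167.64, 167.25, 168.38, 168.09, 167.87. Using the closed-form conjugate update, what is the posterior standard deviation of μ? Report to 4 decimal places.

For Normal data with known variance σ², a Normal(μ₀, σ₀²) prior on μ is conjugate. Posterior precision = 1/σ₀² + n/σ²; posterior mean is the precision-weighted average of μ₀ and x̄.
σ₀² = 9.28² = 86.1184, σ² = 0.50² = 0.25; σ² + n·σ₀² = 0.25 + 9·86.1184 = 775.3156.
Posterior precision = 1/σ₀² + n/σ² = 1/86.1184 + 9/0.25 = (σ² + n·σ₀²)/(σ₀²σ²) = 775.3156/(86.1184·0.25); posterior variance σₙ² = σ₀²σ²/(σ² + n·σ₀²) = 86.1184·0.25/775.3156 = 0.027769.
Posterior SD = √σₙ² = √(86.1184·0.25/775.3156) = 0.1666.

0.1666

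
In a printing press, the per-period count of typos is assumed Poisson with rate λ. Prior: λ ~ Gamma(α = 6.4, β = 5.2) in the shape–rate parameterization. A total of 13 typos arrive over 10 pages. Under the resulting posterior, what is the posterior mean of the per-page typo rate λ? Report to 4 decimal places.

1.2763

With a Gamma(shape α, rate β) prior, the Poisson likelihood is conjugate: the posterior is Gamma(α + ΣXᵢ, β + n).
Posterior: Gamma(α+S, β+n) = Gamma(6.4+13, 5.2+10) = Gamma(19.4, 15.2).
Posterior mean = α/β = 19.4/15.2 = 1.2763.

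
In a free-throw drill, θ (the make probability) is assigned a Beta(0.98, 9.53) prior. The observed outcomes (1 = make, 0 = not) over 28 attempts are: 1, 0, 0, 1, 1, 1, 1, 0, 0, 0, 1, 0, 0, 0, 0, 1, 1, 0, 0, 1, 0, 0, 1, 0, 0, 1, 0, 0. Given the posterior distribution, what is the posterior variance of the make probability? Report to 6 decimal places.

The Beta prior is conjugate to a Binomial/Bernoulli likelihood; the update adds successes to α and failures to β.
Posterior: Beta(α+k, β+n−k) = Beta(0.98+11, 9.53+17) = Beta(11.98, 26.53).
Var = αβ/((α+β)²(α+β+1)) = 11.98·26.53/(38.51²·39.51) = 0.005424.

0.005424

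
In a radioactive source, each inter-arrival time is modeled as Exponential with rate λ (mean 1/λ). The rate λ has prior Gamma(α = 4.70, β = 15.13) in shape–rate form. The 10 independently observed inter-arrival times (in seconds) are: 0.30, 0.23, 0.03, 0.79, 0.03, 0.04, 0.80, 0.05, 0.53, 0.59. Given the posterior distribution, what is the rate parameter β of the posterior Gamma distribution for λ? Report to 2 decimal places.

18.52

With a Gamma(shape α, rate β) prior on the exponential rate λ, the posterior after n observations with total T = Σxᵢ is Gamma(α+n, β+T).
Sum of observations T = 3.39 seconds; n = 10.
Posterior: Gamma(4.70+10, 15.13+3.39) = Gamma(14.70, 18.52).
Posterior β = 18.52.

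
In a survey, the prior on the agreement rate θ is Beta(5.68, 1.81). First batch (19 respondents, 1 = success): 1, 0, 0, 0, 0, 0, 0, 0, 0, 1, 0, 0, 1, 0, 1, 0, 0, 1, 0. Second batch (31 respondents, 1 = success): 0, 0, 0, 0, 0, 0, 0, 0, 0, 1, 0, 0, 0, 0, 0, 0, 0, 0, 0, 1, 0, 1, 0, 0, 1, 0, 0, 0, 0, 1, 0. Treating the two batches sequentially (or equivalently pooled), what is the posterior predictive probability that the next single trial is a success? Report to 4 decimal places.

0.2727

The Beta prior is conjugate to a Binomial/Bernoulli likelihood; the update adds successes to α and failures to β.
After batch 1: Beta(5.68+5, 1.81+14) = Beta(10.68, 15.81).
After batch 2: Beta(10.68+5, 15.81+26) = Beta(15.68, 41.81).
For a single future Bernoulli trial, P(success | data) = α/(α+β) = 0.2727.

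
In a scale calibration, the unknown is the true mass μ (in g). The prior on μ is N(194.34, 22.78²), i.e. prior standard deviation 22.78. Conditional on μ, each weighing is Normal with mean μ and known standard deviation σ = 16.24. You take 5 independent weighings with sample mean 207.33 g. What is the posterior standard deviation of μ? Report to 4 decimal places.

For Normal data with known variance σ², a Normal(μ₀, σ₀²) prior on μ is conjugate. Posterior precision = 1/σ₀² + n/σ²; posterior mean is the precision-weighted average of μ₀ and x̄.
σ₀² = 22.78² = 518.9284, σ² = 16.24² = 263.7376; σ² + n·σ₀² = 263.7376 + 5·518.9284 = 2858.3796.
Posterior precision = 1/σ₀² + n/σ² = 1/518.9284 + 5/263.7376 = (σ² + n·σ₀²)/(σ₀²σ²) = 2858.3796/(518.9284·263.7376); posterior variance σₙ² = σ₀²σ²/(σ² + n·σ₀²) = 518.9284·263.7376/2858.3796 = 47.880600.
Posterior SD = √σₙ² = √(518.9284·263.7376/2858.3796) = 6.9196.

6.9196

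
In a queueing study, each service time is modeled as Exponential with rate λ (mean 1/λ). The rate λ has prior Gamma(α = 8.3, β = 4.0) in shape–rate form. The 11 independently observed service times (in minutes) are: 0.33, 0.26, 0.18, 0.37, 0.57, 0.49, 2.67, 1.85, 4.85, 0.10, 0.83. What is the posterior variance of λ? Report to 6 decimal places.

With a Gamma(shape α, rate β) prior on the exponential rate λ, the posterior after n observations with total T = Σxᵢ is Gamma(α+n, β+T).
Sum of observations T = 12.50 minutes; n = 11.
Posterior: Gamma(8.3+11, 4.0+12.50) = Gamma(19.3, 16.50).
Var = α/β² = 0.070891.

0.070891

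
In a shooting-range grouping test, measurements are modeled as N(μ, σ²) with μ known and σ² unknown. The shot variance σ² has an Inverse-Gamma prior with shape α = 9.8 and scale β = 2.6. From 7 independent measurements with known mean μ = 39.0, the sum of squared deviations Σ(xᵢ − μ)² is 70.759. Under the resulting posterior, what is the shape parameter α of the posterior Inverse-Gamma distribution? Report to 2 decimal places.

With known mean μ and an Inverse-Gamma(α, β) prior on σ², the Normal likelihood is conjugate: posterior is Inv-Gamma(α + n/2, β + Σ(xᵢ−μ)²/2).
Posterior: Inv-Gamma(9.8 + 7/2, 2.6 + 70.759/2) = Inv-Gamma(13.30, 37.9795).
Posterior α = 13.30.

13.30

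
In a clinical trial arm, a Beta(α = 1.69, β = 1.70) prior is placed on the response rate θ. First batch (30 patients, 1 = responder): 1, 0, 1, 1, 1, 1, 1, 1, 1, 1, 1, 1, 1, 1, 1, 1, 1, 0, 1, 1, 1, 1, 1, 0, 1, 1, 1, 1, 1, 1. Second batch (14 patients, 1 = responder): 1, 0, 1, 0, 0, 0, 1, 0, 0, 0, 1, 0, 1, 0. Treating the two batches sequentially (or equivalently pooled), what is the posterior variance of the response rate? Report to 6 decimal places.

0.004247

The Beta prior is conjugate to a Binomial/Bernoulli likelihood; the update adds successes to α and failures to β.
After batch 1: Beta(1.69+27, 1.70+3) = Beta(28.69, 4.70).
After batch 2: Beta(28.69+5, 4.70+9) = Beta(33.69, 13.70).
Var = αβ/((α+β)²(α+β+1)) = 33.69·13.70/(47.39²·48.39) = 0.004247.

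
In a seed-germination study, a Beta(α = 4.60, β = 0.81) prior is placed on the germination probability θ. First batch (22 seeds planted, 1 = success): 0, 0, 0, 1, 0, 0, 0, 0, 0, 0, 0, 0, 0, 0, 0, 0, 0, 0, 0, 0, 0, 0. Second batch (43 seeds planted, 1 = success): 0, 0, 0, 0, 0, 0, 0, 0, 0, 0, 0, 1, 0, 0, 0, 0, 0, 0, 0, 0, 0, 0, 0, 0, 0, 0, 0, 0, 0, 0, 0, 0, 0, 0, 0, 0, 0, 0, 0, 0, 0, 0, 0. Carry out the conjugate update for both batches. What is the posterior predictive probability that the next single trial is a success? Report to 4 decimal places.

The Beta prior is conjugate to a Binomial/Bernoulli likelihood; the update adds successes to α and failures to β.
After batch 1: Beta(4.60+1, 0.81+21) = Beta(5.60, 21.81).
After batch 2: Beta(5.60+1, 21.81+42) = Beta(6.60, 63.81).
For a single future Bernoulli trial, P(success | data) = α/(α+β) = 0.0937.

0.0937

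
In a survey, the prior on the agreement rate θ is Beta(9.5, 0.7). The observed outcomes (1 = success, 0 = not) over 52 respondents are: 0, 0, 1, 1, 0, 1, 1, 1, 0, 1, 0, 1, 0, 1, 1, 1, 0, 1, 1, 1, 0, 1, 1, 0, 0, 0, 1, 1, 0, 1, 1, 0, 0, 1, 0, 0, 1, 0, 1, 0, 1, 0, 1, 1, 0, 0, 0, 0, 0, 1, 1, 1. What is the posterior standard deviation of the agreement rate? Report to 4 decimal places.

0.0615

The Beta prior is conjugate to a Binomial/Bernoulli likelihood; the update adds successes to α and failures to β.
Posterior: Beta(α+k, β+n−k) = Beta(9.5+28, 0.7+24) = Beta(37.5, 24.7).
Var = αβ/((α+β)²(α+β+1)) = 37.5·24.7/(62.2²·63.2) = 0.00378818; SD = √0.00378818 = 0.0615.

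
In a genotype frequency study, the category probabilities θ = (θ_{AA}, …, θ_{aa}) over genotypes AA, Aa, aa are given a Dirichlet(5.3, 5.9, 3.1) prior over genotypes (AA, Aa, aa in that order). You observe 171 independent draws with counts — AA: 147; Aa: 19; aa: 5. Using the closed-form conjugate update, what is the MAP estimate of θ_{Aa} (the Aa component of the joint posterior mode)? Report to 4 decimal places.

The Dirichlet prior is conjugate to the Multinomial likelihood: each posterior αⱼ = prior αⱼ + observed count nⱼ.
Posterior concentration: (152.3, 24.9, 8.1), total = 185.3.
Joint mode component: (α_{Aa}−1)/(Σα−K) = 23.9/182.3 = 0.1311.

0.1311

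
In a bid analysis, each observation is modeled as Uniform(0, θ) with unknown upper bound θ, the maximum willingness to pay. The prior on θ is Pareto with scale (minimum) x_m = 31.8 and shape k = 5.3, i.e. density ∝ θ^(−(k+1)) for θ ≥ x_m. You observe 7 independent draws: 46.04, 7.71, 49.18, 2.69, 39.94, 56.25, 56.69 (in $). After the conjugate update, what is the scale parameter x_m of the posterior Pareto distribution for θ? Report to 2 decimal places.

A Pareto(scale x_m, shape k) prior on the upper bound θ of Uniform(0, θ) is conjugate: posterior is Pareto(max(x_m, max xᵢ), k + n).
Sample maximum = 56.69; prior scale x_m = 31.8 → posterior scale = max = 56.69.
Posterior shape = 5.3 + 7 = 12.3.
Posterior scale x_m = 56.69.

56.69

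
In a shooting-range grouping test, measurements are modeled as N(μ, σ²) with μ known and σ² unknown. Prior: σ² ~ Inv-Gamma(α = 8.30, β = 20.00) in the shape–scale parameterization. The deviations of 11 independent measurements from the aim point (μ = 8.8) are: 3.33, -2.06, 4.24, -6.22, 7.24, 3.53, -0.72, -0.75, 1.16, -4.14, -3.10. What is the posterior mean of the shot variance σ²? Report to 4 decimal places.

With known mean μ and an Inverse-Gamma(α, β) prior on σ², the Normal likelihood is conjugate: posterior is Inv-Gamma(α + n/2, β + Σ(xᵢ−μ)²/2).
Σ(xᵢ−μ)² = (3.33)² + (-2.06)² + (4.24)² + (-6.22)² + (7.24)² + (3.53)² + (-0.72)² + (-0.75)² + (1.16)² + (-4.14)² + (-3.10)² = 166.0531.
Posterior: Inv-Gamma(8.30 + 11/2, 20.00 + 166.0531/2) = Inv-Gamma(13.80, 103.02655).
E[σ²|data] = β/(α−1) = 103.02655/12.80 = 8.0489.

8.0489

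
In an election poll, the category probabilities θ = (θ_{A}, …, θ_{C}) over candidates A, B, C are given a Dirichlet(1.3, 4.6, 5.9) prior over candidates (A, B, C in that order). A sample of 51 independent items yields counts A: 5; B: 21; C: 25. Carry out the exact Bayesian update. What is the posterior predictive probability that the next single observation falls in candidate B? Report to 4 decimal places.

0.4076

The Dirichlet prior is conjugate to the Multinomial likelihood: each posterior αⱼ = prior αⱼ + observed count nⱼ.
Posterior concentration: (6.3, 25.6, 30.9), total = 62.8.
P(next = B | data) = α_{B}/Σα = 0.4076.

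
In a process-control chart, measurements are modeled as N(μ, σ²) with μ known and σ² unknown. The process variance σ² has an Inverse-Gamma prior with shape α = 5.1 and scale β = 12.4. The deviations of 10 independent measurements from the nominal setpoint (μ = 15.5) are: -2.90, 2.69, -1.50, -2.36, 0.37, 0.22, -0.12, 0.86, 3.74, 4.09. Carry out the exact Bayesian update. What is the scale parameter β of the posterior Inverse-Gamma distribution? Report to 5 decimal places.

39.96035

With known mean μ and an Inverse-Gamma(α, β) prior on σ², the Normal likelihood is conjugate: posterior is Inv-Gamma(α + n/2, β + Σ(xᵢ−μ)²/2).
Σ(xᵢ−μ)² = (-2.90)² + (2.69)² + (-1.50)² + (-2.36)² + (0.37)² + (0.22)² + (-0.12)² + (0.86)² + (3.74)² + (4.09)² = 55.1207.
Posterior: Inv-Gamma(5.1 + 10/2, 12.4 + 55.1207/2) = Inv-Gamma(10.10, 39.96035).
Posterior β = 39.96035.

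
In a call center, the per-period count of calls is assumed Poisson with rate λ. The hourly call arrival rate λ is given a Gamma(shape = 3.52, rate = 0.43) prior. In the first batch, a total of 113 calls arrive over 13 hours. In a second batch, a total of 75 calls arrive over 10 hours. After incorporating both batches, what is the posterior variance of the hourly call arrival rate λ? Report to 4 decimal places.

With a Gamma(shape α, rate β) prior, the Poisson likelihood is conjugate: the posterior is Gamma(α + ΣXᵢ, β + n).
After batch 1: Gamma(α+S, β+n) = Gamma(3.52+113, 0.43+13) = Gamma(116.52, 13.43).
After batch 2: Gamma(α+S, β+n) = Gamma(116.52+75, 13.43+10) = Gamma(191.52, 23.43).
Var = α/β² = 191.52/23.43² = 0.3489.

0.3489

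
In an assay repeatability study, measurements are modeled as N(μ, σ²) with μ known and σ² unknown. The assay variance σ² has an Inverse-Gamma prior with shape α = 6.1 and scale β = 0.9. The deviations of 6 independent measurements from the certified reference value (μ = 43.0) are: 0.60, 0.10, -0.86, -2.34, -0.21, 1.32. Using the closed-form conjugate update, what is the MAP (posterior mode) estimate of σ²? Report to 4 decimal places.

With known mean μ and an Inverse-Gamma(α, β) prior on σ², the Normal likelihood is conjugate: posterior is Inv-Gamma(α + n/2, β + Σ(xᵢ−μ)²/2).
Σ(xᵢ−μ)² = (0.60)² + (0.10)² + (-0.86)² + (-2.34)² + (-0.21)² + (1.32)² = 8.3717.
Posterior: Inv-Gamma(6.1 + 6/2, 0.9 + 8.3717/2) = Inv-Gamma(9.10, 5.08585).
Mode = β/(α+1) = 5.08585/10.10 = 0.5035.

0.5035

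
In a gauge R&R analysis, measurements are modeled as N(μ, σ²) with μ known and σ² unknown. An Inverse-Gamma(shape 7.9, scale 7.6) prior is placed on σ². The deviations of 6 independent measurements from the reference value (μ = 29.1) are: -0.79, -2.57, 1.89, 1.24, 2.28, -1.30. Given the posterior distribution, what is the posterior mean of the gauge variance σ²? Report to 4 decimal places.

1.7387

With known mean μ and an Inverse-Gamma(α, β) prior on σ², the Normal likelihood is conjugate: posterior is Inv-Gamma(α + n/2, β + Σ(xᵢ−μ)²/2).
Σ(xᵢ−μ)² = (-0.79)² + (-2.57)² + (1.89)² + (1.24)² + (2.28)² + (-1.30)² = 19.2271.
Posterior: Inv-Gamma(7.9 + 6/2, 7.6 + 19.2271/2) = Inv-Gamma(10.90, 17.21355).
E[σ²|data] = β/(α−1) = 17.21355/9.90 = 1.7387.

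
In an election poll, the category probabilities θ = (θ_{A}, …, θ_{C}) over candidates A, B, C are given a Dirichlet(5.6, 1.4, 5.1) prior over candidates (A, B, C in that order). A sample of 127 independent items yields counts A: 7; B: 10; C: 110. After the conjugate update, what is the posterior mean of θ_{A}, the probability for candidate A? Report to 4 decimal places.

0.0906

The Dirichlet prior is conjugate to the Multinomial likelihood: each posterior αⱼ = prior αⱼ + observed count nⱼ.
Posterior concentration: (12.6, 11.4, 115.1), total = 139.1.
E[θ_{A}|data] = α_{A}/Σα = 12.6/139.1 = 0.0906.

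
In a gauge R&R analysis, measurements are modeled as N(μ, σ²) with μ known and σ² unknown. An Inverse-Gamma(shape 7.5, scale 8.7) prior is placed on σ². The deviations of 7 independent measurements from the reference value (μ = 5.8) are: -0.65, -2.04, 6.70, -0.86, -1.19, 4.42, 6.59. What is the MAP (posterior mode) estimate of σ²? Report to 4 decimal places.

5.4998

With known mean μ and an Inverse-Gamma(α, β) prior on σ², the Normal likelihood is conjugate: posterior is Inv-Gamma(α + n/2, β + Σ(xᵢ−μ)²/2).
Σ(xᵢ−μ)² = (-0.65)² + (-2.04)² + (6.70)² + (-0.86)² + (-1.19)² + (4.42)² + (6.59)² = 114.5943.
Posterior: Inv-Gamma(7.5 + 7/2, 8.7 + 114.5943/2) = Inv-Gamma(11.00, 65.99715).
Mode = β/(α+1) = 65.99715/12.00 = 5.4998.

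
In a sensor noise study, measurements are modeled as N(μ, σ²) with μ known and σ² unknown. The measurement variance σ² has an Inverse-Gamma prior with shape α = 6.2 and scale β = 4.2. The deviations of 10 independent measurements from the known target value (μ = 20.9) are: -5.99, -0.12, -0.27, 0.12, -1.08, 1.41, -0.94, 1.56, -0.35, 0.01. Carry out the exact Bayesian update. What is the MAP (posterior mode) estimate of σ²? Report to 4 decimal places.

With known mean μ and an Inverse-Gamma(α, β) prior on σ², the Normal likelihood is conjugate: posterior is Inv-Gamma(α + n/2, β + Σ(xᵢ−μ)²/2).
Σ(xᵢ−μ)² = (-5.99)² + (-0.12)² + (-0.27)² + (0.12)² + (-1.08)² + (1.41)² + (-0.94)² + (1.56)² + (-0.35)² + (0.01)² = 42.5761.
Posterior: Inv-Gamma(6.2 + 10/2, 4.2 + 42.5761/2) = Inv-Gamma(11.20, 25.48805).
Mode = β/(α+1) = 25.48805/12.20 = 2.0892.

2.0892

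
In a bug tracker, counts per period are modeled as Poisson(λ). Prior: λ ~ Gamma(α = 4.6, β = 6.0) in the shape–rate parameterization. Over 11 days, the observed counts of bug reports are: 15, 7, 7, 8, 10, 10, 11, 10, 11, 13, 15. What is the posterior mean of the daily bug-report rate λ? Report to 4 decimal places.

With a Gamma(shape α, rate β) prior, the Poisson likelihood is conjugate: the posterior is Gamma(α + ΣXᵢ, β + n).
Sum of counts S = 117 over n = 11 days.
Posterior: Gamma(α+S, β+n) = Gamma(4.6+117, 6.0+11) = Gamma(121.6, 17.0).
Posterior mean = α/β = 121.6/17.0 = 7.1529.

7.1529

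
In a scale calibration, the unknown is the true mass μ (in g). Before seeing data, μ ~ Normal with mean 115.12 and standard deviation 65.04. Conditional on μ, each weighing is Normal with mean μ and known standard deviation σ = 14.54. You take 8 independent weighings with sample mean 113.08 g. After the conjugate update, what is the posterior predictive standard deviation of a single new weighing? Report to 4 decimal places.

For Normal data with known variance σ², a Normal(μ₀, σ₀²) prior on μ is conjugate. Posterior precision = 1/σ₀² + n/σ²; posterior mean is the precision-weighted average of μ₀ and x̄.
σ₀² = 65.04² = 4230.2016, σ² = 14.54² = 211.4116; σ² + n·σ₀² = 211.4116 + 8·4230.2016 = 34053.0244.
Posterior precision = 1/σ₀² + n/σ² = 1/4230.2016 + 8/211.4116 = (σ² + n·σ₀²)/(σ₀²σ²) = 34053.0244/(4230.2016·211.4116); posterior variance σₙ² = σ₀²σ²/(σ² + n·σ₀²) = 4230.2016·211.4116/34053.0244 = 26.262387.
Predictive variance for one new observation = σₙ² + σ² = 4230.2016·211.4116/34053.0244 + 211.4116 = σ²·(σ₀² + 34053.0244)/34053.0244 = 211.4116·38283.226/34053.0244 = 237.673987; SD = √(211.4116·38283.226/34053.0244) = 15.4167.

15.4167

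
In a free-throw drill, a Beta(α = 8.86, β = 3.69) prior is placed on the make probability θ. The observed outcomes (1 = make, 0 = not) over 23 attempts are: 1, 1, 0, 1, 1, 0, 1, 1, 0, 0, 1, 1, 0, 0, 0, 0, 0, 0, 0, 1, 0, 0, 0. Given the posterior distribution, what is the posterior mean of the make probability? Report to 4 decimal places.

The Beta prior is conjugate to a Binomial/Bernoulli likelihood; the update adds successes to α and failures to β.
Posterior: Beta(α+k, β+n−k) = Beta(8.86+9, 3.69+14) = Beta(17.86, 17.69).
Posterior mean = α/(α+β) = 17.86/35.55 = 0.5024.

0.5024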